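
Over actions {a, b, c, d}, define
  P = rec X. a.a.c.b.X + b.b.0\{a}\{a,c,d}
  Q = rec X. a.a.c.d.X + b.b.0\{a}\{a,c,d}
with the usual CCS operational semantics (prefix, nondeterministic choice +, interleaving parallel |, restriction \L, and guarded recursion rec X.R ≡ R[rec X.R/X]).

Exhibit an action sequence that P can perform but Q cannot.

aacb

LTS(P): 6 reachable states
  m0 = rec X. a.a.c.b.X + b.b.0\{a}\{a,c,d} → =a=> m1, =b=> m2
  m1 = a.c.b.(rec X. a.a.c.b.X + b.b.0\{a}\{a,c,d}) → =a=> m3
  m2 = b.0\{a}\{a,c,d} → =b=> m4
  m3 = c.b.(rec X. a.a.c.b.X + b.b.0\{a}\{a,c,d}) → =c=> m5
  m4 = 0\{a}\{a,c,d} → ∅
  m5 = b.(rec X. a.a.c.b.X + b.b.0\{a}\{a,c,d}) → =b=> m0
LTS(Q): 6 reachable states
  n0 = rec X. a.a.c.d.X + b.b.0\{a}\{a,c,d} → =a=> n1, =b=> n2
  n1 = a.c.d.(rec X. a.a.c.d.X + b.b.0\{a}\{a,c,d}) → =a=> n3
  n2 = b.0\{a}\{a,c,d} → =b=> n4
  n3 = c.d.(rec X. a.a.c.d.X + b.b.0\{a}\{a,c,d}) → =c=> n5
  n4 = 0\{a}\{a,c,d} → ∅
  n5 = d.(rec X. a.a.c.d.X + b.b.0\{a}\{a,c,d}) → =d=> n0
Run σ = ⟨aacb⟩ on P: start {m0}
  [1] a ⇒ {m1}
  [2] a ⇒ {m3}
  [3] c ⇒ {m5}
  [4] b ⇒ {m0}
  — P admits the full trace.
Run σ = ⟨aacb⟩ on Q: start {n0}
  [1] a ⇒ {n1}
  [2] a ⇒ {n3}
  [3] c ⇒ {n5}
  [4] b ⇒ ∅  — Q cannot continue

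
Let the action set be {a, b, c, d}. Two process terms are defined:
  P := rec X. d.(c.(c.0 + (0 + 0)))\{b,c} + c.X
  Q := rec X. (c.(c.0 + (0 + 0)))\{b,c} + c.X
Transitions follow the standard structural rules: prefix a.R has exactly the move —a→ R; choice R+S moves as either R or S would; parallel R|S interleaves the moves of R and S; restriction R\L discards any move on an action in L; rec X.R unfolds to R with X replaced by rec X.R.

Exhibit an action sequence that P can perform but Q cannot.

Reachable graph of P (2 states):
  m0 = rec X. d.(c.(c.0 + (0 + 0)))\{b,c} + c.X → —c→ m0, —d→ m1
  m1 = (c.(c.0 + (0 + 0)))\{b,c} → ·
Reachable graph of Q (1 states):
  n0 = rec X. (c.(c.0 + (0 + 0)))\{b,c} + c.X → —c→ n0
Executing d from P (initial set {m0}):
  step 1 (d): {m1}
  ✓ P
Executing d from Q (initial set {n0}):
  step 1 (d): ∅ (Q stuck)

d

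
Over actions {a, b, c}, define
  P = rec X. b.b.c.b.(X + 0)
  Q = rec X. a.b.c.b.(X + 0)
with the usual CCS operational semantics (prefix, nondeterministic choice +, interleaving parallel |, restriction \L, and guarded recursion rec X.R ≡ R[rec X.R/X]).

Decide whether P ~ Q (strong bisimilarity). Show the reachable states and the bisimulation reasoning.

P ≁ Q

LTS(P): 5 reachable states
  p0 = rec X. b.b.c.b.(X + 0) :: ··b··> p1
  p1 = b.c.b.((rec X. b.b.c.b.(X + 0)) + 0) :: ··b··> p2
  p2 = c.b.((rec X. b.b.c.b.(X + 0)) + 0) :: ··c··> p3
  p3 = b.((rec X. b.b.c.b.(X + 0)) + 0) :: ··b··> p4
  p4 = (rec X. b.b.c.b.(X + 0)) + 0 :: ··b··> p1
LTS(Q): 5 reachable states
  q0 = rec X. a.b.c.b.(X + 0) :: ··a··> q1
  q1 = b.c.b.((rec X. a.b.c.b.(X + 0)) + 0) :: ··b··> q2
  q2 = c.b.((rec X. a.b.c.b.(X + 0)) + 0) :: ··c··> q3
  q3 = b.((rec X. a.b.c.b.(X + 0)) + 0) :: ··b··> q4
  q4 = (rec X. a.b.c.b.(X + 0)) + 0 :: ··a··> q1
Bisimilarity quotient blocks:
  B0 = {p0, p4}
  B1 = {p1}
  B2 = {p2}
  B3 = {p3}
  B4 = {q0, q4}
  B5 = {q1}
  B6 = {q2}
  B7 = {q3}
p0 ∈ B0, q0 ∈ B4 → different blocks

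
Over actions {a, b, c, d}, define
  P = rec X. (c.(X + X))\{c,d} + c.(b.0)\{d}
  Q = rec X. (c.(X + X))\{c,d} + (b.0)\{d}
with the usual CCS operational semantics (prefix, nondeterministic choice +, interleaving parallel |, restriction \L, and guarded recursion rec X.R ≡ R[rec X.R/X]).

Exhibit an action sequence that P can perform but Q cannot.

c

Reachable graph of P (3 states):
  m0 = rec X. (c.(X + X))\{c,d} + c.(b.0)\{d} has moves ··c··> m1
  m1 = (b.0)\{d} has moves ··b··> m2
  m2 = 0\{d} has moves deadlocked
Reachable graph of Q (2 states):
  n0 = rec X. (c.(X + X))\{c,d} + (b.0)\{d} has moves ··b··> n1
  n1 = 0\{d} has moves deadlocked
Trace ⟨c⟩ through P, begin at {m0}:
  [1] c ⇒ {m1}
  P completes σ.
Trace ⟨c⟩ through Q, begin at {n0}:
  [1] c ⇒ no successor for Q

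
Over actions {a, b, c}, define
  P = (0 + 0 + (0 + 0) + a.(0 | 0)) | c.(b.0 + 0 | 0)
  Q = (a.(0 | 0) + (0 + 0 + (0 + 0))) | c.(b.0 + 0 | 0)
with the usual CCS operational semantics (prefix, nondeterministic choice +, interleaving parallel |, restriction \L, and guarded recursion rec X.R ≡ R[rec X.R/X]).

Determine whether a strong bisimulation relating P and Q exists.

P's transition system — 6 states:
  m0 = (0 + 0 + (0 + 0) + a.(0 | 0)) | c.(b.0 + 0 | 0) → —a→ m1, —c→ m2
  m1 = 0 | 0 | c.(b.0 + 0 | 0) → —c→ m3
  m2 = (0 + 0 + (0 + 0) + a.(0 | 0)) | (b.0 + 0 | 0) → —a→ m3, —b→ m4
  m3 = 0 | 0 | (b.0 + 0 | 0) → —b→ m5
  m4 = (0 + 0 + (0 + 0) + a.(0 | 0)) | 0 → —a→ m5
  m5 = 0 | 0 | 0 → ∅
Q's transition system — 6 states:
  n0 = (a.(0 | 0) + (0 + 0 + (0 + 0))) | c.(b.0 + 0 | 0) → —a→ n1, —c→ n2
  n1 = 0 | 0 | c.(b.0 + 0 | 0) → —c→ n3
  n2 = (a.(0 | 0) + (0 + 0 + (0 + 0))) | (b.0 + 0 | 0) → —a→ n3, —b→ n4
  n3 = 0 | 0 | (b.0 + 0 | 0) → —b→ n5
  n4 = (a.(0 | 0) + (0 + 0 + (0 + 0))) | 0 → —a→ n5
  n5 = 0 | 0 | 0 → ∅
Bisimilarity quotient blocks:
  B0 = {m0, n0}
  B1 = {m2, n2}
  B2 = {m3, n3}
  B3 = {m5, n5}
  B4 = {m4, n4}
  B5 = {m1, n1}
m0 ∈ B0, n0 ∈ B0 → same block

bisimilar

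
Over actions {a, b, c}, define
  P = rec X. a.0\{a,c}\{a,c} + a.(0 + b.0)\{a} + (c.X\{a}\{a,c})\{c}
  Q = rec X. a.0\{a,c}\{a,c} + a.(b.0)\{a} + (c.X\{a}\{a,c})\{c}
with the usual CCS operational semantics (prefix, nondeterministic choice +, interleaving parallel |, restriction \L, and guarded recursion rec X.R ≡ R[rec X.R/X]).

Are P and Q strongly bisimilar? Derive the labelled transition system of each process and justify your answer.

YES

Reachable graph of P (4 states):
  p0 = rec X. a.0\{a,c}\{a,c} + a.(0 + b.0)\{a} + (c.X\{a}\{a,c})\{c} → --a--▸ p1, --a--▸ p2
  p1 = (0 + b.0)\{a} → --b--▸ p3
  p2 = 0\{a,c}\{a,c} → deadlocked
  p3 = 0\{a} → deadlocked
Reachable graph of Q (4 states):
  q0 = rec X. a.0\{a,c}\{a,c} + a.(b.0)\{a} + (c.X\{a}\{a,c})\{c} → --a--▸ q1, --a--▸ q2
  q1 = (b.0)\{a} → --b--▸ q3
  q2 = 0\{a,c}\{a,c} → deadlocked
  q3 = 0\{a} → deadlocked
Bisimilarity quotient blocks:
  B0 = {p0, q0}
  B1 = {p2, p3, q2, q3}
  B2 = {p1, q1}
p0 ∈ B0, q0 ∈ B0 → same block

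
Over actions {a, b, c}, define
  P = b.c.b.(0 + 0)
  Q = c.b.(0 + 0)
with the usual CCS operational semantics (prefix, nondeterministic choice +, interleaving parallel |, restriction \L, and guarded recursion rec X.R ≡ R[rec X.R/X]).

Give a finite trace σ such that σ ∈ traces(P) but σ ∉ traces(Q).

Reachable graph of P (4 states):
  p0 = b.c.b.(0 + 0) has moves --b--▸ p1
  p1 = c.b.(0 + 0) has moves --c--▸ p2
  p2 = b.(0 + 0) has moves --b--▸ p3
  p3 = 0 + 0 has moves deadlocked
Reachable graph of Q (3 states):
  q0 = c.b.(0 + 0) has moves --c--▸ q1
  q1 = b.(0 + 0) has moves --b--▸ q2
  q2 = 0 + 0 has moves deadlocked
Executing b from P (initial set {p0}):
  [1] b ⇒ {p1}
  ✓ P
Executing b from Q (initial set {q0}):
  [1] b ⇒ ∅ (Q stuck)

b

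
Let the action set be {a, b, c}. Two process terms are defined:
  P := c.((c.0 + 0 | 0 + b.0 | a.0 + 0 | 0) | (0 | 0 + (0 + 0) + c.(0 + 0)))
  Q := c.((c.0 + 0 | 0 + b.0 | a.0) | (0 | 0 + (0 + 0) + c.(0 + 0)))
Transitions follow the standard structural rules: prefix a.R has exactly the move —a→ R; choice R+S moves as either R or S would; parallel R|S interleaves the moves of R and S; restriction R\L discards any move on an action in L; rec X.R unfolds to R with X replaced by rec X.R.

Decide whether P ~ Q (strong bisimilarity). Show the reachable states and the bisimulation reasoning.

Reachable graph of P (11 states):
  u0 = c.((c.0 + 0 | 0 + b.0 | a.0 + 0 | 0) | (0 | 0 + (0 + 0) + c.(0 + 0))) → --c--▸ u1
  u1 = (c.0 + 0 | 0 + b.0 | a.0 + 0 | 0) | (0 | 0 + (0 + 0) + c.(0 + 0)) → --a--▸ u2, --b--▸ u3, --c--▸ u4, --c--▸ u5
  u2 = b.0 | 0 | (0 | 0 + (0 + 0) + c.(0 + 0)) → --b--▸ u6, --c--▸ u7
  u3 = 0 | a.0 | (0 | 0 + (0 + 0) + c.(0 + 0)) → --a--▸ u6, --c--▸ u8
  u4 = (c.0 + 0 | 0 + b.0 | a.0 + 0 | 0) | (0 + 0) → --a--▸ u7, --b--▸ u8, --c--▸ u9
  u5 = 0 | (0 | 0 + (0 + 0) + c.(0 + 0)) → --c--▸ u9
  u6 = 0 | 0 | (0 | 0 + (0 + 0) + c.(0 + 0)) → --c--▸ u10
  u7 = b.0 | 0 | (0 + 0) → --b--▸ u10
  u8 = 0 | a.0 | (0 + 0) → --a--▸ u10
  u9 = 0 | (0 + 0) → stopped
  u10 = 0 | 0 | (0 + 0) → stopped
Reachable graph of Q (11 states):
  v0 = c.((c.0 + 0 | 0 + b.0 | a.0) | (0 | 0 + (0 + 0) + c.(0 + 0))) → --c--▸ v1
  v1 = (c.0 + 0 | 0 + b.0 | a.0) | (0 | 0 + (0 + 0) + c.(0 + 0)) → --a--▸ v2, --b--▸ v3, --c--▸ v4, --c--▸ v5
  v2 = b.0 | 0 | (0 | 0 + (0 + 0) + c.(0 + 0)) → --b--▸ v6, --c--▸ v7
  v3 = 0 | a.0 | (0 | 0 + (0 + 0) + c.(0 + 0)) → --a--▸ v6, --c--▸ v8
  v4 = (c.0 + 0 | 0 + b.0 | a.0) | (0 + 0) → --a--▸ v7, --b--▸ v8, --c--▸ v9
  v5 = 0 | (0 | 0 + (0 + 0) + c.(0 + 0)) → --c--▸ v9
  v6 = 0 | 0 | (0 | 0 + (0 + 0) + c.(0 + 0)) → --c--▸ v10
  v7 = b.0 | 0 | (0 + 0) → --b--▸ v10
  v8 = 0 | a.0 | (0 + 0) → --a--▸ v10
  v9 = 0 | (0 + 0) → stopped
  v10 = 0 | 0 | (0 + 0) → stopped
Partition-refinement fixed point:
  B0 = {u0, v0}
  B1 = {u1, v1}
  B2 = {u4, v4}
  B3 = {u7, v7}
  B4 = {u10, u9, v10, v9}
  B5 = {u8, v8}
  B6 = {u3, v3}
  B7 = {u5, u6, v5, v6}
  B8 = {u2, v2}
u0 ∈ B0, v0 ∈ B0 → same block

YES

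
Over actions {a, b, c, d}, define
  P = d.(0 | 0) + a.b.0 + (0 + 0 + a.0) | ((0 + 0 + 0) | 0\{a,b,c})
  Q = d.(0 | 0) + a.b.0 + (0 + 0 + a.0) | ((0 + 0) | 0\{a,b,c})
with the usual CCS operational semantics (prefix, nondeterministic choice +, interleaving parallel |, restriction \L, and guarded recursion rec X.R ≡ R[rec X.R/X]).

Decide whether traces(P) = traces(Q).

P's transition system — 5 states:
  s0 = d.(0 | 0) + a.b.0 + (0 + 0 + a.0) | ((0 + 0 + 0) | 0\{a,b,c}) has moves —a→ s1, —a→ s2, —d→ s3
  s1 = 0 | ((0 + 0 + 0) | 0\{a,b,c}) has moves stopped
  s2 = b.0 has moves —b→ s4
  s3 = 0 | 0 has moves stopped
  s4 = 0 has moves stopped
Q's transition system — 5 states:
  t0 = d.(0 | 0) + a.b.0 + (0 + 0 + a.0) | ((0 + 0) | 0\{a,b,c}) has moves —a→ t1, —a→ t2, —d→ t3
  t1 = 0 | ((0 + 0) | 0\{a,b,c}) has moves stopped
  t2 = b.0 has moves —b→ t4
  t3 = 0 | 0 has moves stopped
  t4 = 0 has moves stopped
Coarsest stable partition (strong bisimilarity classes):
  B0 = {s0, t0}
  B1 = {s1, s3, s4, t1, t3, t4}
  B2 = {s2, t2}
s0 ∈ B0, t0 ∈ B0 → same block
Bisimilar ⇒ trace-equivalent.

YES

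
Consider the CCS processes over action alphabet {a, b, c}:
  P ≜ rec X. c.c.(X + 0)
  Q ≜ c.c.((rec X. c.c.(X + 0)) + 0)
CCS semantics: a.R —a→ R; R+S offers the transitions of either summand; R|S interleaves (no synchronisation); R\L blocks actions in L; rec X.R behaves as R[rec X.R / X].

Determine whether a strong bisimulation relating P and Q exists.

P's transition system — 3 states:
  u0 = rec X. c.c.(X + 0) | =c=> u1
  u1 = c.((rec X. c.c.(X + 0)) + 0) | =c=> u2
  u2 = (rec X. c.c.(X + 0)) + 0 | =c=> u1
Q's transition system — 3 states:
  v0 = c.c.((rec X. c.c.(X + 0)) + 0) | =c=> v1
  v1 = c.((rec X. c.c.(X + 0)) + 0) | =c=> v2
  v2 = (rec X. c.c.(X + 0)) + 0 | =c=> v1
Partition-refinement fixed point:
  B0 = {u0, u1, u2, v0, v1, v2}
u0 ∈ B0, v0 ∈ B0 → same block

bisimilar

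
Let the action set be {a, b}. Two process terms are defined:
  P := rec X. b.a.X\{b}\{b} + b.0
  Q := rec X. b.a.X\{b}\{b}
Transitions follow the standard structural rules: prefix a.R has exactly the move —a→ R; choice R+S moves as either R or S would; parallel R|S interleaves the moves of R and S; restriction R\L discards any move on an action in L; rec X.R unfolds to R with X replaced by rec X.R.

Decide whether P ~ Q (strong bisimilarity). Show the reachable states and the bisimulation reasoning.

P's transition system — 4 states:
  m0 = rec X. b.a.X\{b}\{b} + b.0 has moves ··b··> m1, ··b··> m2
  m1 = 0 has moves ·
  m2 = a.(rec X. b.a.X\{b}\{b} + b.0)\{b}\{b} has moves ··a··> m3
  m3 = (rec X. b.a.X\{b}\{b} + b.0)\{b}\{b} has moves ·
Q's transition system — 3 states:
  n0 = rec X. b.a.X\{b}\{b} has moves ··b··> n1
  n1 = a.(rec X. b.a.X\{b}\{b})\{b}\{b} has moves ··a··> n2
  n2 = (rec X. b.a.X\{b}\{b})\{b}\{b} has moves ·
Coarsest stable partition (strong bisimilarity classes):
  B0 = {m0}
  B1 = {m1, m3, n2}
  B2 = {m2, n1}
  B3 = {n0}
m0 ∈ B0, n0 ∈ B3 → different blocks

not bisimilar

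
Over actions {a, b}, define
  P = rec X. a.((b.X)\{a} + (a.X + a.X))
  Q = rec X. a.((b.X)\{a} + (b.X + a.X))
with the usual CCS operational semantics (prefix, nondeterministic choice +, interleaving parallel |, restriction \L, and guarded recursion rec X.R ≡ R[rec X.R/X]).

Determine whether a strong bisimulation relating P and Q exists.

not bisimilar

LTS(P): 3 reachable states
  m0 = rec X. a.((b.X)\{a} + (a.X + a.X)) | —a→ m1
  m1 = (b.(rec X. a.((b.X)\{a} + (a.X + a.X))))\{a} + (a.(rec X. a.((b.X)\{a} + (a.X + a.X))) + a.(rec X. a.((b.X)\{a} + (a.X + a.X)))) | —a→ m0, —b→ m2
  m2 = (rec X. a.((b.X)\{a} + (a.X + a.X)))\{a} | ∅
LTS(Q): 3 reachable states
  n0 = rec X. a.((b.X)\{a} + (b.X + a.X)) | —a→ n1
  n1 = (b.(rec X. a.((b.X)\{a} + (b.X + a.X))))\{a} + (b.(rec X. a.((b.X)\{a} + (b.X + a.X))) + a.(rec X. a.((b.X)\{a} + (b.X + a.X)))) | —a→ n0, —b→ n0, —b→ n2
  n2 = (rec X. a.((b.X)\{a} + (b.X + a.X)))\{a} | ∅
Bisimilarity quotient blocks:
  B0 = {m0}
  B1 = {m1}
  B2 = {m2, n2}
  B3 = {n0}
  B4 = {n1}
m0 ∈ B0, n0 ∈ B3 → different blocks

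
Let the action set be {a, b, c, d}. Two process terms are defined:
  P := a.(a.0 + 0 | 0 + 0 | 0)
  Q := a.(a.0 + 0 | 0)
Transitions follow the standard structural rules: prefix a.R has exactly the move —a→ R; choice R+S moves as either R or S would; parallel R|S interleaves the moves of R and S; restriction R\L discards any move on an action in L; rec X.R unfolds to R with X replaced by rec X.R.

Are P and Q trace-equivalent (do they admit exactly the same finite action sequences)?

Reachable graph of P (3 states):
  p0 = a.(a.0 + 0 | 0 + 0 | 0) ⊢ --a--▸ p1
  p1 = a.0 + 0 | 0 + 0 | 0 ⊢ --a--▸ p2
  p2 = 0 ⊢ ∅
Reachable graph of Q (3 states):
  q0 = a.(a.0 + 0 | 0) ⊢ --a--▸ q1
  q1 = a.0 + 0 | 0 ⊢ --a--▸ q2
  q2 = 0 ⊢ ∅
Partition-refinement fixed point:
  B0 = {p0, q0}
  B1 = {p1, q1}
  B2 = {p2, q2}
p0 ∈ B0, q0 ∈ B0 → same block
Bisimilar ⇒ trace-equivalent.

YES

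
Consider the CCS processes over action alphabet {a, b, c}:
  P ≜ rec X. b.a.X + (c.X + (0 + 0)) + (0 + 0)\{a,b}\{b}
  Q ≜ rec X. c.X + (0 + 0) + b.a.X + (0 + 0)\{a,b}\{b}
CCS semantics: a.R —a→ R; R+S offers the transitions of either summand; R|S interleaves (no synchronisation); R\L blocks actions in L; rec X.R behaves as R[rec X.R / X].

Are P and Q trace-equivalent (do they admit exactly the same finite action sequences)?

LTS(P): 2 reachable states
  u0 = rec X. b.a.X + (c.X + (0 + 0)) + (0 + 0)\{a,b}\{b} has moves ··b··> u1, ··c··> u0
  u1 = a.(rec X. b.a.X + (c.X + (0 + 0)) + (0 + 0)\{a,b}\{b}) has moves ··a··> u0
LTS(Q): 2 reachable states
  v0 = rec X. c.X + (0 + 0) + b.a.X + (0 + 0)\{a,b}\{b} has moves ··b··> v1, ··c··> v0
  v1 = a.(rec X. c.X + (0 + 0) + b.a.X + (0 + 0)\{a,b}\{b}) has moves ··a··> v0
Bisimilarity quotient blocks:
  B0 = {u0, v0}
  B1 = {u1, v1}
u0 ∈ B0, v0 ∈ B0 → same block
Bisimilar ⇒ trace-equivalent.

traces(P) = traces(Q)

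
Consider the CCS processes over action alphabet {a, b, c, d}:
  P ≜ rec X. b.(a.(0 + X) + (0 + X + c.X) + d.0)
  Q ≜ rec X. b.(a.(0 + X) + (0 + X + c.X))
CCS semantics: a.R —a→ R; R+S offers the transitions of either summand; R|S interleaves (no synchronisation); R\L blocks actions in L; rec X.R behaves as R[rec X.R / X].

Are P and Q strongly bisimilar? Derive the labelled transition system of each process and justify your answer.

Reachable graph of P (4 states):
  s0 = rec X. b.(a.(0 + X) + (0 + X + c.X) + d.0) → ··b··> s1
  s1 = a.(0 + (rec X. b.(a.(0 + X) + (0 + X + c.X) + d.0))) + (0 + (rec X. b.(a.(0 + X) + (0 + X + c.X) + d.0)) + c.(rec X. b.(a.(0 + X) + (0 + X + c.X) + d.0))) + d.0 → ··a··> s2, ··b··> s1, ··c··> s0, ··d··> s3
  s2 = 0 + (rec X. b.(a.(0 + X) + (0 + X + c.X) + d.0)) → ··b··> s1
  s3 = 0 → ∅
Reachable graph of Q (3 states):
  t0 = rec X. b.(a.(0 + X) + (0 + X + c.X)) → ··b··> t1
  t1 = a.(0 + (rec X. b.(a.(0 + X) + (0 + X + c.X)))) + (0 + (rec X. b.(a.(0 + X) + (0 + X + c.X))) + c.(rec X. b.(a.(0 + X) + (0 + X + c.X)))) → ··a··> t2, ··b··> t1, ··c··> t0
  t2 = 0 + (rec X. b.(a.(0 + X) + (0 + X + c.X))) → ··b··> t1
Bisimilarity quotient blocks:
  B0 = {s0, s2}
  B1 = {s1}
  B2 = {s3}
  B3 = {t0, t2}
  B4 = {t1}
s0 ∈ B0, t0 ∈ B3 → different blocks

NO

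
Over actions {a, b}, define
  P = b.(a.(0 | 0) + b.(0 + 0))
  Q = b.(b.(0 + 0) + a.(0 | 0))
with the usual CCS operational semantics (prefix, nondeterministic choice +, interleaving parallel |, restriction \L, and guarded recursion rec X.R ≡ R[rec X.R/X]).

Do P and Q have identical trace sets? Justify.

Reachable graph of P (4 states):
  m0 = b.(a.(0 | 0) + b.(0 + 0)) | -b-> m1
  m1 = a.(0 | 0) + b.(0 + 0) | -a-> m2, -b-> m3
  m2 = 0 | 0 | ·
  m3 = 0 + 0 | ·
Reachable graph of Q (4 states):
  n0 = b.(b.(0 + 0) + a.(0 | 0)) | -b-> n1
  n1 = b.(0 + 0) + a.(0 | 0) | -a-> n2, -b-> n3
  n2 = 0 | 0 | ·
  n3 = 0 + 0 | ·
Partition-refinement fixed point:
  B0 = {m0, n0}
  B1 = {m1, n1}
  B2 = {m2, m3, n2, n3}
m0 ∈ B0, n0 ∈ B0 → same block
Bisimilar ⇒ trace-equivalent.

YES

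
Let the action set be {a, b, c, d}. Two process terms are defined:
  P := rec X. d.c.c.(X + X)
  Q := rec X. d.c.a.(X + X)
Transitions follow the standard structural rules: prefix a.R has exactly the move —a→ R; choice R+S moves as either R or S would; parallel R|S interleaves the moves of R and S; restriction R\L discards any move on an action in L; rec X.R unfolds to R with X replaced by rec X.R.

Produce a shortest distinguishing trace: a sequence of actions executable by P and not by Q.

dcc

P's transition system — 4 states:
  p0 = rec X. d.c.c.(X + X) has moves =d=> p1
  p1 = c.c.((rec X. d.c.c.(X + X)) + (rec X. d.c.c.(X + X))) has moves =c=> p2
  p2 = c.((rec X. d.c.c.(X + X)) + (rec X. d.c.c.(X + X))) has moves =c=> p3
  p3 = (rec X. d.c.c.(X + X)) + (rec X. d.c.c.(X + X)) has moves =d=> p1
Q's transition system — 4 states:
  q0 = rec X. d.c.a.(X + X) has moves =d=> q1
  q1 = c.a.((rec X. d.c.a.(X + X)) + (rec X. d.c.a.(X + X))) has moves =c=> q2
  q2 = a.((rec X. d.c.a.(X + X)) + (rec X. d.c.a.(X + X))) has moves =a=> q3
  q3 = (rec X. d.c.a.(X + X)) + (rec X. d.c.a.(X + X)) has moves =d=> q1
Executing dcc from P (initial set {p0}):
  [1] d ⇒ {p1}
  [2] c ⇒ {p2}
  [3] c ⇒ {p3}
  — P admits the full trace.
Executing dcc from Q (initial set {q0}):
  [1] d ⇒ {q1}
  [2] c ⇒ {q2}
  [3] c ⇒ no successor for Q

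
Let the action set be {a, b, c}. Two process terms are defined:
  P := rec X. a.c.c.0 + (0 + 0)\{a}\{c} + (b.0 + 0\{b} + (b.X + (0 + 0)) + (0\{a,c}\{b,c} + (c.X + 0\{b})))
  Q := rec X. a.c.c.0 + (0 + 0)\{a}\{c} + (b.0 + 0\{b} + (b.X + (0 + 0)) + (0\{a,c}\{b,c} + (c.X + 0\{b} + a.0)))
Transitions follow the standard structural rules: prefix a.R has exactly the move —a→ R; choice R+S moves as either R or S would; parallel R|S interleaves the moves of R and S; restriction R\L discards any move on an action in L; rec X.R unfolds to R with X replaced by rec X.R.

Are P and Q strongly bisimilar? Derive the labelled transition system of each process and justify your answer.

NO

LTS(P): 4 reachable states
  m0 = rec X. a.c.c.0 + (0 + 0)\{a}\{c} + (b.0 + 0\{b} + (b.X + (0 + 0)) + (0\{a,c}\{b,c} + (c.X + 0\{b}))) ⊢ —a→ m1, —b→ m0, —b→ m2, —c→ m0
  m1 = c.c.0 ⊢ —c→ m3
  m2 = 0 ⊢ stopped
  m3 = c.0 ⊢ —c→ m2
LTS(Q): 4 reachable states
  n0 = rec X. a.c.c.0 + (0 + 0)\{a}\{c} + (b.0 + 0\{b} + (b.X + (0 + 0)) + (0\{a,c}\{b,c} + (c.X + 0\{b} + a.0))) ⊢ —a→ n1, —a→ n2, —b→ n0, —b→ n1, —c→ n0
  n1 = 0 ⊢ stopped
  n2 = c.c.0 ⊢ —c→ n3
  n3 = c.0 ⊢ —c→ n1
Partition-refinement fixed point:
  B0 = {m0}
  B1 = {m1, n2}
  B2 = {m3, n3}
  B3 = {m2, n1}
  B4 = {n0}
m0 ∈ B0, n0 ∈ B4 → different blocks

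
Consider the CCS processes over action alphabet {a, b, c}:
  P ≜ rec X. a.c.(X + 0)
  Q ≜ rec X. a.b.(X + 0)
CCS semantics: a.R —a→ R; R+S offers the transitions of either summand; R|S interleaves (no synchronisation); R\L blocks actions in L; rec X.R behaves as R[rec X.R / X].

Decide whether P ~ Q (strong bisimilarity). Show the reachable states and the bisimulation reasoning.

Reachable graph of P (3 states):
  s0 = rec X. a.c.(X + 0) → -a-> s1
  s1 = c.((rec X. a.c.(X + 0)) + 0) → -c-> s2
  s2 = (rec X. a.c.(X + 0)) + 0 → -a-> s1
Reachable graph of Q (3 states):
  t0 = rec X. a.b.(X + 0) → -a-> t1
  t1 = b.((rec X. a.b.(X + 0)) + 0) → -b-> t2
  t2 = (rec X. a.b.(X + 0)) + 0 → -a-> t1
Coarsest stable partition (strong bisimilarity classes):
  B0 = {s0, s2}
  B1 = {s1}
  B2 = {t0, t2}
  B3 = {t1}
s0 ∈ B0, t0 ∈ B2 → different blocks

P ≁ Q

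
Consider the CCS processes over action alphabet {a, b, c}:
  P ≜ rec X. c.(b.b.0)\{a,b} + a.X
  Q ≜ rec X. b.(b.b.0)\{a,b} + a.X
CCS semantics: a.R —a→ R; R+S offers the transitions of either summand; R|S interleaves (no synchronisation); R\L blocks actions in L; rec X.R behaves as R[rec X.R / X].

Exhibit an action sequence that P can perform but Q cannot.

c

P's transition system — 2 states:
  s0 = rec X. c.(b.b.0)\{a,b} + a.X has moves —a→ s0, —c→ s1
  s1 = (b.b.0)\{a,b} has moves (no moves)
Q's transition system — 2 states:
  t0 = rec X. b.(b.b.0)\{a,b} + a.X has moves —a→ t0, —b→ t1
  t1 = (b.b.0)\{a,b} has moves (no moves)
Run σ = ⟨c⟩ on P: start {s0}
  after c @ step 1: {s1}
  ✓ P
Run σ = ⟨c⟩ on Q: start {t0}
  after c @ step 1: ∅  — Q cannot continue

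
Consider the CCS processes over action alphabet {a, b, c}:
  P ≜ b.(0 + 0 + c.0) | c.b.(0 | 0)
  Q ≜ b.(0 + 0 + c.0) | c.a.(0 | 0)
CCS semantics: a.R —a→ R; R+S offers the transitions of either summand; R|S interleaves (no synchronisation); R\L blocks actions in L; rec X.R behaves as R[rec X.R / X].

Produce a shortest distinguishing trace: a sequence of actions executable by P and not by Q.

P's transition system — 9 states:
  p0 = b.(0 + 0 + c.0) | c.b.(0 | 0) has moves =b=> p1, =c=> p2
  p1 = (0 + 0 + c.0) | c.b.(0 | 0) has moves =c=> p3, =c=> p4
  p2 = b.(0 + 0 + c.0) | b.(0 | 0) has moves =b=> p3, =b=> p5
  p3 = (0 + 0 + c.0) | b.(0 | 0) has moves =b=> p6, =c=> p7
  p4 = 0 | c.b.(0 | 0) has moves =c=> p7
  p5 = b.(0 + 0 + c.0) | (0 | 0) has moves =b=> p6
  p6 = (0 + 0 + c.0) | (0 | 0) has moves =c=> p8
  p7 = 0 | b.(0 | 0) has moves =b=> p8
  p8 = 0 | (0 | 0) has moves (no moves)
Q's transition system — 9 states:
  q0 = b.(0 + 0 + c.0) | c.a.(0 | 0) has moves =b=> q1, =c=> q2
  q1 = (0 + 0 + c.0) | c.a.(0 | 0) has moves =c=> q3, =c=> q4
  q2 = b.(0 + 0 + c.0) | a.(0 | 0) has moves =a=> q5, =b=> q3
  q3 = (0 + 0 + c.0) | a.(0 | 0) has moves =a=> q6, =c=> q7
  q4 = 0 | c.a.(0 | 0) has moves =c=> q7
  q5 = b.(0 + 0 + c.0) | (0 | 0) has moves =b=> q6
  q6 = (0 + 0 + c.0) | (0 | 0) has moves =c=> q8
  q7 = 0 | a.(0 | 0) has moves =a=> q8
  q8 = 0 | (0 | 0) has moves (no moves)
Run σ = ⟨bcb⟩ on P: start {p0}
  after b @ step 1: {p1}
  after c @ step 2: {p3, p4}
  after b @ step 3: {p6}
  — P admits the full trace.
Run σ = ⟨bcb⟩ on Q: start {q0}
  after b @ step 1: {q1}
  after c @ step 2: {q3, q4}
  after b @ step 3: no successor for Q

bcb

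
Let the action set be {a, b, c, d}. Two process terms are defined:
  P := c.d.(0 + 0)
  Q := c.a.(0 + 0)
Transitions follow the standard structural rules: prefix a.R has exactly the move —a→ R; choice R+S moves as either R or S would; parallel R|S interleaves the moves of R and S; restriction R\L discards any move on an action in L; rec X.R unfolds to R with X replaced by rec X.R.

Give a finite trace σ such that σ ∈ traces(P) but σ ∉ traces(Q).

cd

Reachable graph of P (3 states):
  p0 = c.d.(0 + 0) ⊢ -c-> p1
  p1 = d.(0 + 0) ⊢ -d-> p2
  p2 = 0 + 0 ⊢ ∅
Reachable graph of Q (3 states):
  q0 = c.a.(0 + 0) ⊢ -c-> q1
  q1 = a.(0 + 0) ⊢ -a-> q2
  q2 = 0 + 0 ⊢ ∅
Trace ⟨cd⟩ through P, begin at {p0}:
  step 1 (c): {p1}
  step 2 (d): {p2}
  ✓ P
Trace ⟨cd⟩ through Q, begin at {q0}:
  step 1 (c): {q1}
  step 2 (d): ∅ (Q stuck)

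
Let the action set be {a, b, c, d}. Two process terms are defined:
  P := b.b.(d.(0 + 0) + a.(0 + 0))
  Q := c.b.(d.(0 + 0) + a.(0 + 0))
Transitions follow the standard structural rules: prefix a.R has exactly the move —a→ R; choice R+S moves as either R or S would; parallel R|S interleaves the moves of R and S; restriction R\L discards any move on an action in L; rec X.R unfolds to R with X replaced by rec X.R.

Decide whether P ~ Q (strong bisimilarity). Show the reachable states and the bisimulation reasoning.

Reachable graph of P (4 states):
  u0 = b.b.(d.(0 + 0) + a.(0 + 0)) ⊢ —b→ u1
  u1 = b.(d.(0 + 0) + a.(0 + 0)) ⊢ —b→ u2
  u2 = d.(0 + 0) + a.(0 + 0) ⊢ —a→ u3, —d→ u3
  u3 = 0 + 0 ⊢ stopped
Reachable graph of Q (4 states):
  v0 = c.b.(d.(0 + 0) + a.(0 + 0)) ⊢ —c→ v1
  v1 = b.(d.(0 + 0) + a.(0 + 0)) ⊢ —b→ v2
  v2 = d.(0 + 0) + a.(0 + 0) ⊢ —a→ v3, —d→ v3
  v3 = 0 + 0 ⊢ stopped
Coarsest stable partition (strong bisimilarity classes):
  B0 = {u0}
  B1 = {u1, v1}
  B2 = {u2, v2}
  B3 = {u3, v3}
  B4 = {v0}
u0 ∈ B0, v0 ∈ B4 → different blocks

not bisimilar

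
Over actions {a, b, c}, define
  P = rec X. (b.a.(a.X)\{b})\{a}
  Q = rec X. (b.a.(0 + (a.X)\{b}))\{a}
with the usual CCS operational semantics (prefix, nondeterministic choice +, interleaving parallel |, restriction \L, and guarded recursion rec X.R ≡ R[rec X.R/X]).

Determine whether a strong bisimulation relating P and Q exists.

bisimilar

P's transition system — 2 states:
  s0 = rec X. (b.a.(a.X)\{b})\{a} | —b→ s1
  s1 = (a.(a.(rec X. (b.a.(a.X)\{b})\{a}))\{b})\{a} | ∅
Q's transition system — 2 states:
  t0 = rec X. (b.a.(0 + (a.X)\{b}))\{a} | —b→ t1
  t1 = (a.(0 + (a.(rec X. (b.a.(0 + (a.X)\{b}))\{a}))\{b}))\{a} | ∅
Bisimilarity quotient blocks:
  B0 = {s0, t0}
  B1 = {s1, t1}
s0 ∈ B0, t0 ∈ B0 → same block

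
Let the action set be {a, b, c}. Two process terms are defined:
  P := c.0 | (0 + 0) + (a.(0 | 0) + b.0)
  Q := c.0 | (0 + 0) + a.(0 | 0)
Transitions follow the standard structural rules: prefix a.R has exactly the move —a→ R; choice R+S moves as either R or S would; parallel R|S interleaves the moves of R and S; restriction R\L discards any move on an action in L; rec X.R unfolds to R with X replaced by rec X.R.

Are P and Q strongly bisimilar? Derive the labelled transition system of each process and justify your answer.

P ≁ Q

Reachable graph of P (4 states):
  u0 = c.0 | (0 + 0) + (a.(0 | 0) + b.0) has moves --a--▸ u1, --b--▸ u2, --c--▸ u3
  u1 = 0 | 0 has moves deadlocked
  u2 = 0 has moves deadlocked
  u3 = 0 | (0 + 0) has moves deadlocked
Reachable graph of Q (3 states):
  v0 = c.0 | (0 + 0) + a.(0 | 0) has moves --a--▸ v1, --c--▸ v2
  v1 = 0 | 0 has moves deadlocked
  v2 = 0 | (0 + 0) has moves deadlocked
Bisimilarity quotient blocks:
  B0 = {u0}
  B1 = {u1, u2, u3, v1, v2}
  B2 = {v0}
u0 ∈ B0, v0 ∈ B2 → different blocks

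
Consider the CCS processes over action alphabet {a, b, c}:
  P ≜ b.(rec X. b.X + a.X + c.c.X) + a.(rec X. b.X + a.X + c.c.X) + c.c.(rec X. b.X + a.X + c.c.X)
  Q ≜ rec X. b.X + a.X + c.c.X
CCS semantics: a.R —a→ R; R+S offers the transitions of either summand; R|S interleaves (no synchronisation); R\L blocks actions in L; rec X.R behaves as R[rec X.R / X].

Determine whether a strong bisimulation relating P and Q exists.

YES

Reachable graph of P (3 states):
  m0 = b.(rec X. b.X + a.X + c.c.X) + a.(rec X. b.X + a.X + c.c.X) + c.c.(rec X. b.X + a.X + c.c.X) has moves -a-> m1, -b-> m1, -c-> m2
  m1 = rec X. b.X + a.X + c.c.X has moves -a-> m1, -b-> m1, -c-> m2
  m2 = c.(rec X. b.X + a.X + c.c.X) has moves -c-> m1
Reachable graph of Q (2 states):
  n0 = rec X. b.X + a.X + c.c.X has moves -a-> n0, -b-> n0, -c-> n1
  n1 = c.(rec X. b.X + a.X + c.c.X) has moves -c-> n0
Partition-refinement fixed point:
  B0 = {m0, m1, n0}
  B1 = {m2, n1}
m0 ∈ B0, n0 ∈ B0 → same block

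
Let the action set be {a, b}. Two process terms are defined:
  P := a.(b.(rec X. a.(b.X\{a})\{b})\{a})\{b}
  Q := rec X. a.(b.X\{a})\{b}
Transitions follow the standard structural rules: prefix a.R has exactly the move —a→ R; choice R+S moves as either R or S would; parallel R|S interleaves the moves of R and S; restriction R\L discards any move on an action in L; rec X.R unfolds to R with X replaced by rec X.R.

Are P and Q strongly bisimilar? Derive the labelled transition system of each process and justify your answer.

P ~ Q

P's transition system — 2 states:
  u0 = a.(b.(rec X. a.(b.X\{a})\{b})\{a})\{b} ⊢ =a=> u1
  u1 = (b.(rec X. a.(b.X\{a})\{b})\{a})\{b} ⊢ ∅
Q's transition system — 2 states:
  v0 = rec X. a.(b.X\{a})\{b} ⊢ =a=> v1
  v1 = (b.(rec X. a.(b.X\{a})\{b})\{a})\{b} ⊢ ∅
Partition-refinement fixed point:
  B0 = {u0, v0}
  B1 = {u1, v1}
u0 ∈ B0, v0 ∈ B0 → same block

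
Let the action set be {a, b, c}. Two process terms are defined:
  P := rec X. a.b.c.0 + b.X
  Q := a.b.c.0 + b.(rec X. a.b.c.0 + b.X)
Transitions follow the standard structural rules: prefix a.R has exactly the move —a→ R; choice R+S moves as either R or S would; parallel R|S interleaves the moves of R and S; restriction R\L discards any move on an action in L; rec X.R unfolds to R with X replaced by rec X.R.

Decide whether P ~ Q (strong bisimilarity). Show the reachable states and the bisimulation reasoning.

P's transition system — 4 states:
  s0 = rec X. a.b.c.0 + b.X → ··a··> s1, ··b··> s0
  s1 = b.c.0 → ··b··> s2
  s2 = c.0 → ··c··> s3
  s3 = 0 → deadlocked
Q's transition system — 5 states:
  t0 = a.b.c.0 + b.(rec X. a.b.c.0 + b.X) → ··a··> t1, ··b··> t2
  t1 = b.c.0 → ··b··> t3
  t2 = rec X. a.b.c.0 + b.X → ··a··> t1, ··b··> t2
  t3 = c.0 → ··c··> t4
  t4 = 0 → deadlocked
Coarsest stable partition (strong bisimilarity classes):
  B0 = {s0, t0, t2}
  B1 = {s1, t1}
  B2 = {s2, t3}
  B3 = {s3, t4}
s0 ∈ B0, t0 ∈ B0 → same block

P ~ Q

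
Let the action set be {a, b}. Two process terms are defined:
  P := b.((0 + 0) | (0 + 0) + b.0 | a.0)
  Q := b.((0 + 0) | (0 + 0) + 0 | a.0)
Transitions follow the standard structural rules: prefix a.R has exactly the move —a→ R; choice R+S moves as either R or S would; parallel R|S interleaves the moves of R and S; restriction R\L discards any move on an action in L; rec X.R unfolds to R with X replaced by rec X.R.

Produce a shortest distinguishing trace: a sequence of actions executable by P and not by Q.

P's transition system — 5 states:
  u0 = b.((0 + 0) | (0 + 0) + b.0 | a.0) → ··b··> u1
  u1 = (0 + 0) | (0 + 0) + b.0 | a.0 → ··a··> u2, ··b··> u3
  u2 = b.0 | 0 → ··b··> u4
  u3 = 0 | a.0 → ··a··> u4
  u4 = 0 | 0 → deadlocked
Q's transition system — 3 states:
  v0 = b.((0 + 0) | (0 + 0) + 0 | a.0) → ··b··> v1
  v1 = (0 + 0) | (0 + 0) + 0 | a.0 → ··a··> v2
  v2 = 0 | 0 → deadlocked
Executing bb from P (initial set {u0}):
  after b @ step 1: {u1}
  after b @ step 2: {u3}
  P completes σ.
Executing bb from Q (initial set {v0}):
  after b @ step 1: {v1}
  after b @ step 2: ∅  — Q cannot continue

bb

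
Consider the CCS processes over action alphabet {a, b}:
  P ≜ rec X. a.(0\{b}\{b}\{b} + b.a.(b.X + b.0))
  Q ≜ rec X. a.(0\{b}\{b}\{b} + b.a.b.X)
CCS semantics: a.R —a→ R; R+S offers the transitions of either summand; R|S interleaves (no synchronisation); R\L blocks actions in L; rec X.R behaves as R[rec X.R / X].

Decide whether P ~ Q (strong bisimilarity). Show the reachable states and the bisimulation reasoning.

Reachable graph of P (5 states):
  p0 = rec X. a.(0\{b}\{b}\{b} + b.a.(b.X + b.0)) :: —a→ p1
  p1 = 0\{b}\{b}\{b} + b.a.(b.(rec X. a.(0\{b}\{b}\{b} + b.a.(b.X + b.0))) + b.0) :: —b→ p2
  p2 = a.(b.(rec X. a.(0\{b}\{b}\{b} + b.a.(b.X + b.0))) + b.0) :: —a→ p3
  p3 = b.(rec X. a.(0\{b}\{b}\{b} + b.a.(b.X + b.0))) + b.0 :: —b→ p0, —b→ p4
  p4 = 0 :: ·
Reachable graph of Q (4 states):
  q0 = rec X. a.(0\{b}\{b}\{b} + b.a.b.X) :: —a→ q1
  q1 = 0\{b}\{b}\{b} + b.a.b.(rec X. a.(0\{b}\{b}\{b} + b.a.b.X)) :: —b→ q2
  q2 = a.b.(rec X. a.(0\{b}\{b}\{b} + b.a.b.X)) :: —a→ q3
  q3 = b.(rec X. a.(0\{b}\{b}\{b} + b.a.b.X)) :: —b→ q0
Bisimilarity quotient blocks:
  B0 = {p0}
  B1 = {p1}
  B2 = {p2}
  B3 = {p3}
  B4 = {p4}
  B5 = {q0, q2}
  B6 = {q1, q3}
p0 ∈ B0, q0 ∈ B5 → different blocks

NO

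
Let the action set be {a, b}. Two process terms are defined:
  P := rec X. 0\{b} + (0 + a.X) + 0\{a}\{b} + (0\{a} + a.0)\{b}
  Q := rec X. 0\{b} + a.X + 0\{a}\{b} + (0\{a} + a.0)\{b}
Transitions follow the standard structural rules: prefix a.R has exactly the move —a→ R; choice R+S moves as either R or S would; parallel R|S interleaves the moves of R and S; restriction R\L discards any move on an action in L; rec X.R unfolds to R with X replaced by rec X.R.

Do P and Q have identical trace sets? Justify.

trace-equivalent

P's transition system — 2 states:
  s0 = rec X. 0\{b} + (0 + a.X) + 0\{a}\{b} + (0\{a} + a.0)\{b} ⊢ ··a··> s0, ··a··> s1
  s1 = 0\{b} ⊢ stopped
Q's transition system — 2 states:
  t0 = rec X. 0\{b} + a.X + 0\{a}\{b} + (0\{a} + a.0)\{b} ⊢ ··a··> t0, ··a··> t1
  t1 = 0\{b} ⊢ stopped
Bisimilarity quotient blocks:
  B0 = {s0, t0}
  B1 = {s1, t1}
s0 ∈ B0, t0 ∈ B0 → same block
Bisimilar ⇒ trace-equivalent.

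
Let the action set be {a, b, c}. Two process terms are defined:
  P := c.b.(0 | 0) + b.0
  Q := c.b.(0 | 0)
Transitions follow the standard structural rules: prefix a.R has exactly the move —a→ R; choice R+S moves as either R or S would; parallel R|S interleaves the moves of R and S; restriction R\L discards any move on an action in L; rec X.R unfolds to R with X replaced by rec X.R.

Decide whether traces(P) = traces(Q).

Reachable graph of P (4 states):
  p0 = c.b.(0 | 0) + b.0 ⊢ -b-> p1, -c-> p2
  p1 = 0 ⊢ (no moves)
  p2 = b.(0 | 0) ⊢ -b-> p3
  p3 = 0 | 0 ⊢ (no moves)
Reachable graph of Q (3 states):
  q0 = c.b.(0 | 0) ⊢ -c-> q1
  q1 = b.(0 | 0) ⊢ -b-> q2
  q2 = 0 | 0 ⊢ (no moves)
Trace ⟨b⟩ through P, begin at {p0}:
  [1] b ⇒ {p1}
  P completes σ.
Trace ⟨b⟩ through Q, begin at {q0}:
  [1] b ⇒ no successor for Q

NO — witness ⟨b⟩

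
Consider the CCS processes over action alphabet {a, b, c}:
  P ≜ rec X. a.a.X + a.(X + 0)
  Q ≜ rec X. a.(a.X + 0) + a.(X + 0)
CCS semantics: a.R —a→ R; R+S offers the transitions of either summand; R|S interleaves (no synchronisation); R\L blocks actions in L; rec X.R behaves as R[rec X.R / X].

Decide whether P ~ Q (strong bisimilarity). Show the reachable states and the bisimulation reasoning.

Reachable graph of P (3 states):
  u0 = rec X. a.a.X + a.(X + 0) has moves --a--▸ u1, --a--▸ u2
  u1 = (rec X. a.a.X + a.(X + 0)) + 0 has moves --a--▸ u1, --a--▸ u2
  u2 = a.(rec X. a.a.X + a.(X + 0)) has moves --a--▸ u0
Reachable graph of Q (3 states):
  v0 = rec X. a.(a.X + 0) + a.(X + 0) has moves --a--▸ v1, --a--▸ v2
  v1 = (rec X. a.(a.X + 0) + a.(X + 0)) + 0 has moves --a--▸ v1, --a--▸ v2
  v2 = a.(rec X. a.(a.X + 0) + a.(X + 0)) + 0 has moves --a--▸ v0
Coarsest stable partition (strong bisimilarity classes):
  B0 = {u0, u1, u2, v0, v1, v2}
u0 ∈ B0, v0 ∈ B0 → same block

P ~ Q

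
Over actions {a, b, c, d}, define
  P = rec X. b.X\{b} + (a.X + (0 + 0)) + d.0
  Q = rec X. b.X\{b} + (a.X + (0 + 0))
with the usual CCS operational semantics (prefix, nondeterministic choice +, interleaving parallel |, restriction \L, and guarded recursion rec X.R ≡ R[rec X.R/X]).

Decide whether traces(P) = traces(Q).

traces(P) ≠ traces(Q) — witness ⟨d⟩

P's transition system — 4 states:
  p0 = rec X. b.X\{b} + (a.X + (0 + 0)) + d.0 :: --a--▸ p0, --b--▸ p1, --d--▸ p2
  p1 = (rec X. b.X\{b} + (a.X + (0 + 0)) + d.0)\{b} :: --a--▸ p1, --d--▸ p3
  p2 = 0 :: deadlocked
  p3 = 0\{b} :: deadlocked
Q's transition system — 2 states:
  q0 = rec X. b.X\{b} + (a.X + (0 + 0)) :: --a--▸ q0, --b--▸ q1
  q1 = (rec X. b.X\{b} + (a.X + (0 + 0)))\{b} :: --a--▸ q1
Run σ = ⟨d⟩ on P: start {p0}
  after d @ step 1: {p2}
  — P admits the full trace.
Run σ = ⟨d⟩ on Q: start {q0}
  after d @ step 1: ∅  — Q cannot continue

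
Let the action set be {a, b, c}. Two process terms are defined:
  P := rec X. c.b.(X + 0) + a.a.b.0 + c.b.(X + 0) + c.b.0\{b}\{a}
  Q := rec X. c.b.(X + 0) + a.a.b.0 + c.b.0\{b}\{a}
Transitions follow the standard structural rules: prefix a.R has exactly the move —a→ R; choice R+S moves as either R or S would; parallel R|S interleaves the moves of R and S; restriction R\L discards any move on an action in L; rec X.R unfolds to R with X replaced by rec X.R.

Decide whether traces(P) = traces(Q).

P's transition system — 8 states:
  p0 = rec X. c.b.(X + 0) + a.a.b.0 + c.b.(X + 0) + c.b.0\{b}\{a} → —a→ p1, —c→ p2, —c→ p3
  p1 = a.b.0 → —a→ p4
  p2 = b.((rec X. c.b.(X + 0) + a.a.b.0 + c.b.(X + 0) + c.b.0\{b}\{a}) + 0) → —b→ p5
  p3 = b.0\{b}\{a} → —b→ p6
  p4 = b.0 → —b→ p7
  p5 = (rec X. c.b.(X + 0) + a.a.b.0 + c.b.(X + 0) + c.b.0\{b}\{a}) + 0 → —a→ p1, —c→ p2, —c→ p3
  p6 = 0\{b}\{a} → stopped
  p7 = 0 → stopped
Q's transition system — 8 states:
  q0 = rec X. c.b.(X + 0) + a.a.b.0 + c.b.0\{b}\{a} → —a→ q1, —c→ q2, —c→ q3
  q1 = a.b.0 → —a→ q4
  q2 = b.((rec X. c.b.(X + 0) + a.a.b.0 + c.b.0\{b}\{a}) + 0) → —b→ q5
  q3 = b.0\{b}\{a} → —b→ q6
  q4 = b.0 → —b→ q7
  q5 = (rec X. c.b.(X + 0) + a.a.b.0 + c.b.0\{b}\{a}) + 0 → —a→ q1, —c→ q2, —c→ q3
  q6 = 0\{b}\{a} → stopped
  q7 = 0 → stopped
Coarsest stable partition (strong bisimilarity classes):
  B0 = {p0, p5, q0, q5}
  B1 = {p1, q1}
  B2 = {p3, p4, q3, q4}
  B3 = {p6, p7, q6, q7}
  B4 = {p2, q2}
p0 ∈ B0, q0 ∈ B0 → same block
Bisimilar ⇒ trace-equivalent.

traces(P) = traces(Q)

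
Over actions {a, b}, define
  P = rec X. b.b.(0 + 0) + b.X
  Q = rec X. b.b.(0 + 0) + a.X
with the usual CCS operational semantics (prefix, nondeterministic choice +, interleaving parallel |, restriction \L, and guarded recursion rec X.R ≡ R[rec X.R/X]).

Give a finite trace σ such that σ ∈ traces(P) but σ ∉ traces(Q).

bbb

Reachable graph of P (3 states):
  m0 = rec X. b.b.(0 + 0) + b.X :: ··b··> m0, ··b··> m1
  m1 = b.(0 + 0) :: ··b··> m2
  m2 = 0 + 0 :: ·
Reachable graph of Q (3 states):
  n0 = rec X. b.b.(0 + 0) + a.X :: ··a··> n0, ··b··> n1
  n1 = b.(0 + 0) :: ··b··> n2
  n2 = 0 + 0 :: ·
Trace ⟨bbb⟩ through P, begin at {m0}:
  [1] b ⇒ {m0, m1}
  [2] b ⇒ {m0, m1, m2}
  [3] b ⇒ {m0, m1, m2}
  ✓ P
Trace ⟨bbb⟩ through Q, begin at {n0}:
  [1] b ⇒ {n1}
  [2] b ⇒ {n2}
  [3] b ⇒ ∅  — Q cannot continue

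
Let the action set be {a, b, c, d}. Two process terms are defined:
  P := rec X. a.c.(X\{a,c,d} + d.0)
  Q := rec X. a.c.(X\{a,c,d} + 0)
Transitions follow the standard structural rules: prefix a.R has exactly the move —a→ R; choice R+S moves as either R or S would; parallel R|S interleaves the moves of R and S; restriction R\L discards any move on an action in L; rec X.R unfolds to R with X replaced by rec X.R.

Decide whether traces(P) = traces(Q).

Reachable graph of P (4 states):
  s0 = rec X. a.c.(X\{a,c,d} + d.0) :: ··a··> s1
  s1 = c.((rec X. a.c.(X\{a,c,d} + d.0))\{a,c,d} + d.0) :: ··c··> s2
  s2 = (rec X. a.c.(X\{a,c,d} + d.0))\{a,c,d} + d.0 :: ··d··> s3
  s3 = 0 :: ∅
Reachable graph of Q (3 states):
  t0 = rec X. a.c.(X\{a,c,d} + 0) :: ··a··> t1
  t1 = c.((rec X. a.c.(X\{a,c,d} + 0))\{a,c,d} + 0) :: ··c··> t2
  t2 = (rec X. a.c.(X\{a,c,d} + 0))\{a,c,d} + 0 :: ∅
Run σ = ⟨acd⟩ on P: start {s0}
  [1] a ⇒ {s1}
  [2] c ⇒ {s2}
  [3] d ⇒ {s3}
  — P admits the full trace.
Run σ = ⟨acd⟩ on Q: start {t0}
  [1] a ⇒ {t1}
  [2] c ⇒ {t2}
  [3] d ⇒ ∅ (Q stuck)

traces(P) ≠ traces(Q) — witness ⟨acd⟩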